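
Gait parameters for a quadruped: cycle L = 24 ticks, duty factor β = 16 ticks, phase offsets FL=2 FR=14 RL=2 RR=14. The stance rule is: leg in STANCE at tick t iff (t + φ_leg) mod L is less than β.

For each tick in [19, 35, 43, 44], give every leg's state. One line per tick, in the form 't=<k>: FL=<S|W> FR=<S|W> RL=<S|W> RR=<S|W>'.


t=19: FL=W FR=S RL=W RR=S
t=35: FL=S FR=S RL=S RR=S
t=43: FL=W FR=S RL=W RR=S
t=44: FL=W FR=S RL=W RR=S

t=19: phase=(21,9,21,9) vs β=16 → FL=W FR=S RL=W RR=S
t=35: phase=(13,1,13,1) vs β=16 → FL=S FR=S RL=S RR=S
t=43: phase=(21,9,21,9) vs β=16 → FL=W FR=S RL=W RR=S
t=44: phase=(22,10,22,10) vs β=16 → FL=W FR=S RL=W RR=S


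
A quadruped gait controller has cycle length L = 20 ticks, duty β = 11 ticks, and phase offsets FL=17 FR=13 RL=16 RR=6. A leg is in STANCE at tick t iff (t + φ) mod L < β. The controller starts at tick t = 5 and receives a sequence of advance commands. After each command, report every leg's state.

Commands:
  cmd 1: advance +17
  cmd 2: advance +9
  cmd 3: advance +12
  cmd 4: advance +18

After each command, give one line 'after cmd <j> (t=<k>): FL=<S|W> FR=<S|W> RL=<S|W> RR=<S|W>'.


after cmd 1 (t=22): FL=W FR=W RL=W RR=S
after cmd 2 (t=31): FL=S FR=S RL=S RR=W
after cmd 3 (t=43): FL=S FR=W RL=W RR=S
after cmd 4 (t=61): FL=W FR=W RL=W RR=S

start t=5: FL=S FR=W RL=S RR=W
cmd 1: advance +17 → t=22, phase=(19,15,18,8) → FL=W FR=W RL=W RR=S
cmd 2: advance +9 → t=31, phase=(8,4,7,17) → FL=S FR=S RL=S RR=W
cmd 3: advance +12 → t=43, phase=(0,16,19,9) → FL=S FR=W RL=W RR=S
cmd 4: advance +18 → t=61, phase=(18,14,17,7) → FL=W FR=W RL=W RR=S


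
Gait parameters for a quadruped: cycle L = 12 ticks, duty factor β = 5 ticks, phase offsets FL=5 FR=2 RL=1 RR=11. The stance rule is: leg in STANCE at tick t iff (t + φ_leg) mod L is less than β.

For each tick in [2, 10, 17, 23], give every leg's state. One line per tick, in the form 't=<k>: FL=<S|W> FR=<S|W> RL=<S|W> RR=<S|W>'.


t=2: phase=(7,4,3,1) vs β=5 → FL=W FR=S RL=S RR=S
t=10: phase=(3,0,11,9) vs β=5 → FL=S FR=S RL=W RR=W
t=17: phase=(10,7,6,4) vs β=5 → FL=W FR=W RL=W RR=S
t=23: phase=(4,1,0,10) vs β=5 → FL=S FR=S RL=S RR=W

t=2: FL=W FR=S RL=S RR=S
t=10: FL=S FR=S RL=W RR=W
t=17: FL=W FR=W RL=W RR=S
t=23: FL=S FR=S RL=S RR=W


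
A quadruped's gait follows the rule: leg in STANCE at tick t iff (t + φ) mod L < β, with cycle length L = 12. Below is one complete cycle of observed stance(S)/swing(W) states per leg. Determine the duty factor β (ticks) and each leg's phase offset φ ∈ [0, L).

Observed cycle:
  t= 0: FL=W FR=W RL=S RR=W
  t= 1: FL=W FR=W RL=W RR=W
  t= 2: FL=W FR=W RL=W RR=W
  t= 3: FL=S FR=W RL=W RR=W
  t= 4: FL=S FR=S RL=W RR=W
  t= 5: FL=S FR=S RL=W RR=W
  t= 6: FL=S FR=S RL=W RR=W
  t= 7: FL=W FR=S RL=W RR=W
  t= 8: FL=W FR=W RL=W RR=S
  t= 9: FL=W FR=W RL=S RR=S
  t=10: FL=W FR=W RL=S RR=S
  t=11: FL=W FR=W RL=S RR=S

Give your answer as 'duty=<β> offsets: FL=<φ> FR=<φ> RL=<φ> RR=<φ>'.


duty=4 offsets: FL=9 FR=8 RL=3 RR=4

duty β = stance ticks per leg = 4
FL: stance ticks = 4; W→S at t=3 → φ=9
FR: stance ticks = 4; W→S at t=4 → φ=8
RL: stance ticks = 4; W→S at t=9 → φ=3
RR: stance ticks = 4; W→S at t=8 → φ=4


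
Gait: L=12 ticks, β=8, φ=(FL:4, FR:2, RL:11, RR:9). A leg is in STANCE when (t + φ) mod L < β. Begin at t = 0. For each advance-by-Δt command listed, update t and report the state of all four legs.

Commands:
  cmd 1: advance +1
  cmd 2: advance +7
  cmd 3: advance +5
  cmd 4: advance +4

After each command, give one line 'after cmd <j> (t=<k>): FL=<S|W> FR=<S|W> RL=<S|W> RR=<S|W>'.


after cmd 1 (t=1): FL=S FR=S RL=S RR=W
after cmd 2 (t=8): FL=S FR=W RL=S RR=S
after cmd 3 (t=13): FL=S FR=S RL=S RR=W
after cmd 4 (t=17): FL=W FR=S RL=S RR=S

start t=0: FL=S FR=S RL=W RR=W
cmd 1: advance +1 → t=1, phase=(5,3,0,10) → FL=S FR=S RL=S RR=W
cmd 2: advance +7 → t=8, phase=(0,10,7,5) → FL=S FR=W RL=S RR=S
cmd 3: advance +5 → t=13, phase=(5,3,0,10) → FL=S FR=S RL=S RR=W
cmd 4: advance +4 → t=17, phase=(9,7,4,2) → FL=W FR=S RL=S RR=S


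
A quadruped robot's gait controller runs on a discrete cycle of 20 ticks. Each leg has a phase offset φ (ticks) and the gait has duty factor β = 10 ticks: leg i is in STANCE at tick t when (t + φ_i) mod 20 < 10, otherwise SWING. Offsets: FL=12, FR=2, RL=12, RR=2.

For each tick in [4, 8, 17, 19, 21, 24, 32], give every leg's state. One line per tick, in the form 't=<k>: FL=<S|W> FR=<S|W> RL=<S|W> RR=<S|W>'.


t=4: FL=W FR=S RL=W RR=S
t=8: FL=S FR=W RL=S RR=W
t=17: FL=S FR=W RL=S RR=W
t=19: FL=W FR=S RL=W RR=S
t=21: FL=W FR=S RL=W RR=S
t=24: FL=W FR=S RL=W RR=S
t=32: FL=S FR=W RL=S RR=W

t=4: phase=(16,6,16,6) vs β=10 → FL=W FR=S RL=W RR=S
t=8: phase=(0,10,0,10) vs β=10 → FL=S FR=W RL=S RR=W
t=17: phase=(9,19,9,19) vs β=10 → FL=S FR=W RL=S RR=W
t=19: phase=(11,1,11,1) vs β=10 → FL=W FR=S RL=W RR=S
t=21: phase=(13,3,13,3) vs β=10 → FL=W FR=S RL=W RR=S
t=24: phase=(16,6,16,6) vs β=10 → FL=W FR=S RL=W RR=S
t=32: phase=(4,14,4,14) vs β=10 → FL=S FR=W RL=S RR=W


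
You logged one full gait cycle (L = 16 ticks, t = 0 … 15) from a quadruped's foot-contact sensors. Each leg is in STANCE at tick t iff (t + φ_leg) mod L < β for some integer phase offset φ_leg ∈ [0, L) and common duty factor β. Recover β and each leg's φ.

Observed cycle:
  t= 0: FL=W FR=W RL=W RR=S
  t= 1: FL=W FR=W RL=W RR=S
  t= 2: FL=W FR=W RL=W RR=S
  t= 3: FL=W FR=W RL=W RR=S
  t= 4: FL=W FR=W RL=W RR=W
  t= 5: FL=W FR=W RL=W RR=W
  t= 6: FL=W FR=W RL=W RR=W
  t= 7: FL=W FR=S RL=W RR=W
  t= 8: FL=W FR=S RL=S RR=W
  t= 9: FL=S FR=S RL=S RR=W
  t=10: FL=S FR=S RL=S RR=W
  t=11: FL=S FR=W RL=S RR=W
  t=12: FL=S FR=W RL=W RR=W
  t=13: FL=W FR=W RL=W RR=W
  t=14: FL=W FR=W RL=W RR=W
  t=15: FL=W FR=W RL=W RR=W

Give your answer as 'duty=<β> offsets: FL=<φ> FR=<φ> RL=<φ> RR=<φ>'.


duty=4 offsets: FL=7 FR=9 RL=8 RR=0

duty β = stance ticks per leg = 4
FL: stance ticks = 4; W→S at t=9 → φ=7
FR: stance ticks = 4; W→S at t=7 → φ=9
RL: stance ticks = 4; W→S at t=8 → φ=8
RR: stance ticks = 4; W→S at t=0 → φ=0


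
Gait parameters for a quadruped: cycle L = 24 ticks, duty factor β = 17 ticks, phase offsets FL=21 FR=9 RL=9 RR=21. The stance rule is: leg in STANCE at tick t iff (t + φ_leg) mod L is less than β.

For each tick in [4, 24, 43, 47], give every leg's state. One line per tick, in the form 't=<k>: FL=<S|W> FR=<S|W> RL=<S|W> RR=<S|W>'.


t=4: FL=S FR=S RL=S RR=S
t=24: FL=W FR=S RL=S RR=W
t=43: FL=S FR=S RL=S RR=S
t=47: FL=W FR=S RL=S RR=W

t=4: phase=(1,13,13,1) vs β=17 → FL=S FR=S RL=S RR=S
t=24: phase=(21,9,9,21) vs β=17 → FL=W FR=S RL=S RR=W
t=43: phase=(16,4,4,16) vs β=17 → FL=S FR=S RL=S RR=S
t=47: phase=(20,8,8,20) vs β=17 → FL=W FR=S RL=S RR=W


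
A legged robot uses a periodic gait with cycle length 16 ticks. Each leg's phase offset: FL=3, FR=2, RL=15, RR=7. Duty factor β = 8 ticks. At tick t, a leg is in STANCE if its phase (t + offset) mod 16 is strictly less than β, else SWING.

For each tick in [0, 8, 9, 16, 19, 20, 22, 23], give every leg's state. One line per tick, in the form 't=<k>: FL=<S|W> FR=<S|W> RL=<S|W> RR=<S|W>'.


t=0: phase=(3,2,15,7) vs β=8 → FL=S FR=S RL=W RR=S
t=8: phase=(11,10,7,15) vs β=8 → FL=W FR=W RL=S RR=W
t=9: phase=(12,11,8,0) vs β=8 → FL=W FR=W RL=W RR=S
t=16: phase=(3,2,15,7) vs β=8 → FL=S FR=S RL=W RR=S
t=19: phase=(6,5,2,10) vs β=8 → FL=S FR=S RL=S RR=W
t=20: phase=(7,6,3,11) vs β=8 → FL=S FR=S RL=S RR=W
t=22: phase=(9,8,5,13) vs β=8 → FL=W FR=W RL=S RR=W
t=23: phase=(10,9,6,14) vs β=8 → FL=W FR=W RL=S RR=W

t=0: FL=S FR=S RL=W RR=S
t=8: FL=W FR=W RL=S RR=W
t=9: FL=W FR=W RL=W RR=S
t=16: FL=S FR=S RL=W RR=S
t=19: FL=S FR=S RL=S RR=W
t=20: FL=S FR=S RL=S RR=W
t=22: FL=W FR=W RL=S RR=W
t=23: FL=W FR=W RL=S RR=W


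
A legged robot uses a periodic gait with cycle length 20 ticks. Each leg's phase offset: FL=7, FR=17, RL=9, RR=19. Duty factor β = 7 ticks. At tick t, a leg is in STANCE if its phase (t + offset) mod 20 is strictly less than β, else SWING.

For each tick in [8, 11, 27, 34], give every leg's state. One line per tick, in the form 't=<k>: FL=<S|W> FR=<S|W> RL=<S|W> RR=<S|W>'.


t=8: phase=(15,5,17,7) vs β=7 → FL=W FR=S RL=W RR=W
t=11: phase=(18,8,0,10) vs β=7 → FL=W FR=W RL=S RR=W
t=27: phase=(14,4,16,6) vs β=7 → FL=W FR=S RL=W RR=S
t=34: phase=(1,11,3,13) vs β=7 → FL=S FR=W RL=S RR=W

t=8: FL=W FR=S RL=W RR=W
t=11: FL=W FR=W RL=S RR=W
t=27: FL=W FR=S RL=W RR=S
t=34: FL=S FR=W RL=S RR=W


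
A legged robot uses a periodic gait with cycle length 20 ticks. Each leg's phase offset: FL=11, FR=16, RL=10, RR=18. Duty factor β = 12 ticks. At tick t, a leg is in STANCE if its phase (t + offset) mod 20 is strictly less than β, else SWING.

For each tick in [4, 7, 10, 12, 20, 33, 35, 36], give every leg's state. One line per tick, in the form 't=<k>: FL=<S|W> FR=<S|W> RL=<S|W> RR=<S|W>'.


t=4: FL=W FR=S RL=W RR=S
t=7: FL=W FR=S RL=W RR=S
t=10: FL=S FR=S RL=S RR=S
t=12: FL=S FR=S RL=S RR=S
t=20: FL=S FR=W RL=S RR=W
t=33: FL=S FR=S RL=S RR=S
t=35: FL=S FR=S RL=S RR=W
t=36: FL=S FR=W RL=S RR=W

t=4: phase=(15,0,14,2) vs β=12 → FL=W FR=S RL=W RR=S
t=7: phase=(18,3,17,5) vs β=12 → FL=W FR=S RL=W RR=S
t=10: phase=(1,6,0,8) vs β=12 → FL=S FR=S RL=S RR=S
t=12: phase=(3,8,2,10) vs β=12 → FL=S FR=S RL=S RR=S
t=20: phase=(11,16,10,18) vs β=12 → FL=S FR=W RL=S RR=W
t=33: phase=(4,9,3,11) vs β=12 → FL=S FR=S RL=S RR=S
t=35: phase=(6,11,5,13) vs β=12 → FL=S FR=S RL=S RR=W
t=36: phase=(7,12,6,14) vs β=12 → FL=S FR=W RL=S RR=W


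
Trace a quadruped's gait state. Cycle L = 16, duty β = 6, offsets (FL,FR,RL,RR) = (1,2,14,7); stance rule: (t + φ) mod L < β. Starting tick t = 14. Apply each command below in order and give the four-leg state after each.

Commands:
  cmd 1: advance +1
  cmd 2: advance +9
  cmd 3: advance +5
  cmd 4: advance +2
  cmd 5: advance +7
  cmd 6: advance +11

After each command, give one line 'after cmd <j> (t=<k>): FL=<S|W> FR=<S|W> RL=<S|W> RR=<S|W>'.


start t=14: FL=W FR=S RL=W RR=S
cmd 1: advance +1 → t=15, phase=(0,1,13,6) → FL=S FR=S RL=W RR=W
cmd 2: advance +9 → t=24, phase=(9,10,6,15) → FL=W FR=W RL=W RR=W
cmd 3: advance +5 → t=29, phase=(14,15,11,4) → FL=W FR=W RL=W RR=S
cmd 4: advance +2 → t=31, phase=(0,1,13,6) → FL=S FR=S RL=W RR=W
cmd 5: advance +7 → t=38, phase=(7,8,4,13) → FL=W FR=W RL=S RR=W
cmd 6: advance +11 → t=49, phase=(2,3,15,8) → FL=S FR=S RL=W RR=W

after cmd 1 (t=15): FL=S FR=S RL=W RR=W
after cmd 2 (t=24): FL=W FR=W RL=W RR=W
after cmd 3 (t=29): FL=W FR=W RL=W RR=S
after cmd 4 (t=31): FL=S FR=S RL=W RR=W
after cmd 5 (t=38): FL=W FR=W RL=S RR=W
after cmd 6 (t=49): FL=S FR=S RL=W RR=W


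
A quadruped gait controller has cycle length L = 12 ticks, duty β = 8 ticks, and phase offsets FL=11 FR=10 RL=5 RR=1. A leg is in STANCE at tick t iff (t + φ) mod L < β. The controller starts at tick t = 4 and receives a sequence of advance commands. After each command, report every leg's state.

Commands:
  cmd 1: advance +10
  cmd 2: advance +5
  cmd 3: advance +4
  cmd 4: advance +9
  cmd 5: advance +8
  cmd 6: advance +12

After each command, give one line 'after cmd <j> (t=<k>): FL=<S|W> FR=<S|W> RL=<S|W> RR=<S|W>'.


after cmd 1 (t=14): FL=S FR=S RL=S RR=S
after cmd 2 (t=19): FL=S FR=S RL=S RR=W
after cmd 3 (t=23): FL=W FR=W RL=S RR=S
after cmd 4 (t=32): FL=S FR=S RL=S RR=W
after cmd 5 (t=40): FL=S FR=S RL=W RR=S
after cmd 6 (t=52): FL=S FR=S RL=W RR=S

start t=4: FL=S FR=S RL=W RR=S
cmd 1: advance +10 → t=14, phase=(1,0,7,3) → FL=S FR=S RL=S RR=S
cmd 2: advance +5 → t=19, phase=(6,5,0,8) → FL=S FR=S RL=S RR=W
cmd 3: advance +4 → t=23, phase=(10,9,4,0) → FL=W FR=W RL=S RR=S
cmd 4: advance +9 → t=32, phase=(7,6,1,9) → FL=S FR=S RL=S RR=W
cmd 5: advance +8 → t=40, phase=(3,2,9,5) → FL=S FR=S RL=W RR=S
cmd 6: advance +12 → t=52, phase=(3,2,9,5) → FL=S FR=S RL=W RR=S


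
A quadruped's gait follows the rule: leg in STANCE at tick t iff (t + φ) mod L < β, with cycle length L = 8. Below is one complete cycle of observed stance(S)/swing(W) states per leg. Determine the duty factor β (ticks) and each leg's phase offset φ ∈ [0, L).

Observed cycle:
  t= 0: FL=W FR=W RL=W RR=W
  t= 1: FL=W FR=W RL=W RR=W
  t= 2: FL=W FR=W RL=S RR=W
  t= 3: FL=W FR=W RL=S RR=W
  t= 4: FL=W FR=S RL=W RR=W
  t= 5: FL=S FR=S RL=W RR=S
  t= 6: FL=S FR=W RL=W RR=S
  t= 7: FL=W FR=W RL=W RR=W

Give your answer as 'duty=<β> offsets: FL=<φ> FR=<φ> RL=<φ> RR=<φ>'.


duty=2 offsets: FL=3 FR=4 RL=6 RR=3

duty β = stance ticks per leg = 2
FL: stance ticks = 2; W→S at t=5 → φ=3
FR: stance ticks = 2; W→S at t=4 → φ=4
RL: stance ticks = 2; W→S at t=2 → φ=6
RR: stance ticks = 2; W→S at t=5 → φ=3


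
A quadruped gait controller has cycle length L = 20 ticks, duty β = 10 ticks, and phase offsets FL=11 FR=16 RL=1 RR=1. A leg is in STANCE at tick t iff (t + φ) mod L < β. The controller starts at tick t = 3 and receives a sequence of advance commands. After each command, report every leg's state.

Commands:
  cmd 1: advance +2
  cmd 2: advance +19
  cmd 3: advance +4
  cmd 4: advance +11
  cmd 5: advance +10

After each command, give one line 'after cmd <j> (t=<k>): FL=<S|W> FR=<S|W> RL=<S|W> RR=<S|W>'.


start t=3: FL=W FR=W RL=S RR=S
cmd 1: advance +2 → t=5, phase=(16,1,6,6) → FL=W FR=S RL=S RR=S
cmd 2: advance +19 → t=24, phase=(15,0,5,5) → FL=W FR=S RL=S RR=S
cmd 3: advance +4 → t=28, phase=(19,4,9,9) → FL=W FR=S RL=S RR=S
cmd 4: advance +11 → t=39, phase=(10,15,0,0) → FL=W FR=W RL=S RR=S
cmd 5: advance +10 → t=49, phase=(0,5,10,10) → FL=S FR=S RL=W RR=W

after cmd 1 (t=5): FL=W FR=S RL=S RR=S
after cmd 2 (t=24): FL=W FR=S RL=S RR=S
after cmd 3 (t=28): FL=W FR=S RL=S RR=S
after cmd 4 (t=39): FL=W FR=W RL=S RR=S
after cmd 5 (t=49): FL=S FR=S RL=W RR=W


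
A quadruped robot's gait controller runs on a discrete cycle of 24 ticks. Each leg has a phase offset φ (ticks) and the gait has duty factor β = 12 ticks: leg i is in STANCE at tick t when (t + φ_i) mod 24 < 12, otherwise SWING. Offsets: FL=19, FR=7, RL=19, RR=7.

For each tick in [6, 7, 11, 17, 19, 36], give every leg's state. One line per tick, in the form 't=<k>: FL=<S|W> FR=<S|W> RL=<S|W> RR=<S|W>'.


t=6: FL=S FR=W RL=S RR=W
t=7: FL=S FR=W RL=S RR=W
t=11: FL=S FR=W RL=S RR=W
t=17: FL=W FR=S RL=W RR=S
t=19: FL=W FR=S RL=W RR=S
t=36: FL=S FR=W RL=S RR=W

t=6: phase=(1,13,1,13) vs β=12 → FL=S FR=W RL=S RR=W
t=7: phase=(2,14,2,14) vs β=12 → FL=S FR=W RL=S RR=W
t=11: phase=(6,18,6,18) vs β=12 → FL=S FR=W RL=S RR=W
t=17: phase=(12,0,12,0) vs β=12 → FL=W FR=S RL=W RR=S
t=19: phase=(14,2,14,2) vs β=12 → FL=W FR=S RL=W RR=S
t=36: phase=(7,19,7,19) vs β=12 → FL=S FR=W RL=S RR=W


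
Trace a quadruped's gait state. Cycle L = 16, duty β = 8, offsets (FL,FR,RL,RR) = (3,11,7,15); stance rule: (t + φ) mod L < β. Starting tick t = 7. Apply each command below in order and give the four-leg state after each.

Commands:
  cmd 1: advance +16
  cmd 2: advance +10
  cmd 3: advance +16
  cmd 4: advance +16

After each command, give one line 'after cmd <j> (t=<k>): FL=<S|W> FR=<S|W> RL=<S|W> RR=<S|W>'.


after cmd 1 (t=23): FL=W FR=S RL=W RR=S
after cmd 2 (t=33): FL=S FR=W RL=W RR=S
after cmd 3 (t=49): FL=S FR=W RL=W RR=S
after cmd 4 (t=65): FL=S FR=W RL=W RR=S

start t=7: FL=W FR=S RL=W RR=S
cmd 1: advance +16 → t=23, phase=(10,2,14,6) → FL=W FR=S RL=W RR=S
cmd 2: advance +10 → t=33, phase=(4,12,8,0) → FL=S FR=W RL=W RR=S
cmd 3: advance +16 → t=49, phase=(4,12,8,0) → FL=S FR=W RL=W RR=S
cmd 4: advance +16 → t=65, phase=(4,12,8,0) → FL=S FR=W RL=W RR=S


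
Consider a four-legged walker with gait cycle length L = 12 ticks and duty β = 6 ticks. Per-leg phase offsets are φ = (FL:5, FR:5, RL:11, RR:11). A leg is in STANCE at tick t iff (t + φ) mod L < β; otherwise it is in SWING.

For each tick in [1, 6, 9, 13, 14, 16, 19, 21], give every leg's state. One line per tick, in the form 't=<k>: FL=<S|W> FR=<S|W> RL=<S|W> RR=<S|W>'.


t=1: FL=W FR=W RL=S RR=S
t=6: FL=W FR=W RL=S RR=S
t=9: FL=S FR=S RL=W RR=W
t=13: FL=W FR=W RL=S RR=S
t=14: FL=W FR=W RL=S RR=S
t=16: FL=W FR=W RL=S RR=S
t=19: FL=S FR=S RL=W RR=W
t=21: FL=S FR=S RL=W RR=W

t=1: phase=(6,6,0,0) vs β=6 → FL=W FR=W RL=S RR=S
t=6: phase=(11,11,5,5) vs β=6 → FL=W FR=W RL=S RR=S
t=9: phase=(2,2,8,8) vs β=6 → FL=S FR=S RL=W RR=W
t=13: phase=(6,6,0,0) vs β=6 → FL=W FR=W RL=S RR=S
t=14: phase=(7,7,1,1) vs β=6 → FL=W FR=W RL=S RR=S
t=16: phase=(9,9,3,3) vs β=6 → FL=W FR=W RL=S RR=S
t=19: phase=(0,0,6,6) vs β=6 → FL=S FR=S RL=W RR=W
t=21: phase=(2,2,8,8) vs β=6 → FL=S FR=S RL=W RR=W


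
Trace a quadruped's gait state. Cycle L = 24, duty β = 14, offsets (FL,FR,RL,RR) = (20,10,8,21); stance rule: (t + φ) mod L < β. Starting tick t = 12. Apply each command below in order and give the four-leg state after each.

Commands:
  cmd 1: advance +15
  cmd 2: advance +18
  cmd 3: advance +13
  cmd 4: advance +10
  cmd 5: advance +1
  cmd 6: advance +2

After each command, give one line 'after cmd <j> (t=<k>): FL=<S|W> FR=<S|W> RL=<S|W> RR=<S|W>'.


after cmd 1 (t=27): FL=W FR=S RL=S RR=S
after cmd 2 (t=45): FL=W FR=S RL=S RR=W
after cmd 3 (t=58): FL=S FR=W RL=W RR=S
after cmd 4 (t=68): FL=W FR=S RL=S RR=W
after cmd 5 (t=69): FL=W FR=S RL=S RR=W
after cmd 6 (t=71): FL=W FR=S RL=S RR=W

start t=12: FL=S FR=W RL=W RR=S
cmd 1: advance +15 → t=27, phase=(23,13,11,0) → FL=W FR=S RL=S RR=S
cmd 2: advance +18 → t=45, phase=(17,7,5,18) → FL=W FR=S RL=S RR=W
cmd 3: advance +13 → t=58, phase=(6,20,18,7) → FL=S FR=W RL=W RR=S
cmd 4: advance +10 → t=68, phase=(16,6,4,17) → FL=W FR=S RL=S RR=W
cmd 5: advance +1 → t=69, phase=(17,7,5,18) → FL=W FR=S RL=S RR=W
cmd 6: advance +2 → t=71, phase=(19,9,7,20) → FL=W FR=S RL=S RR=W


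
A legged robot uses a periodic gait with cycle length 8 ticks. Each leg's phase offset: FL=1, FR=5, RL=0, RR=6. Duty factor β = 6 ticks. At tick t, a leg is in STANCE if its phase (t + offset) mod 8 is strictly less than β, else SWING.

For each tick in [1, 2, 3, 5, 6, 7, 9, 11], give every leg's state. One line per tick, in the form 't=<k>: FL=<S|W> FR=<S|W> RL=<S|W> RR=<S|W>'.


t=1: FL=S FR=W RL=S RR=W
t=2: FL=S FR=W RL=S RR=S
t=3: FL=S FR=S RL=S RR=S
t=5: FL=W FR=S RL=S RR=S
t=6: FL=W FR=S RL=W RR=S
t=7: FL=S FR=S RL=W RR=S
t=9: FL=S FR=W RL=S RR=W
t=11: FL=S FR=S RL=S RR=S

t=1: phase=(2,6,1,7) vs β=6 → FL=S FR=W RL=S RR=W
t=2: phase=(3,7,2,0) vs β=6 → FL=S FR=W RL=S RR=S
t=3: phase=(4,0,3,1) vs β=6 → FL=S FR=S RL=S RR=S
t=5: phase=(6,2,5,3) vs β=6 → FL=W FR=S RL=S RR=S
t=6: phase=(7,3,6,4) vs β=6 → FL=W FR=S RL=W RR=S
t=7: phase=(0,4,7,5) vs β=6 → FL=S FR=S RL=W RR=S
t=9: phase=(2,6,1,7) vs β=6 → FL=S FR=W RL=S RR=W
t=11: phase=(4,0,3,1) vs β=6 → FL=S FR=S RL=S RR=S


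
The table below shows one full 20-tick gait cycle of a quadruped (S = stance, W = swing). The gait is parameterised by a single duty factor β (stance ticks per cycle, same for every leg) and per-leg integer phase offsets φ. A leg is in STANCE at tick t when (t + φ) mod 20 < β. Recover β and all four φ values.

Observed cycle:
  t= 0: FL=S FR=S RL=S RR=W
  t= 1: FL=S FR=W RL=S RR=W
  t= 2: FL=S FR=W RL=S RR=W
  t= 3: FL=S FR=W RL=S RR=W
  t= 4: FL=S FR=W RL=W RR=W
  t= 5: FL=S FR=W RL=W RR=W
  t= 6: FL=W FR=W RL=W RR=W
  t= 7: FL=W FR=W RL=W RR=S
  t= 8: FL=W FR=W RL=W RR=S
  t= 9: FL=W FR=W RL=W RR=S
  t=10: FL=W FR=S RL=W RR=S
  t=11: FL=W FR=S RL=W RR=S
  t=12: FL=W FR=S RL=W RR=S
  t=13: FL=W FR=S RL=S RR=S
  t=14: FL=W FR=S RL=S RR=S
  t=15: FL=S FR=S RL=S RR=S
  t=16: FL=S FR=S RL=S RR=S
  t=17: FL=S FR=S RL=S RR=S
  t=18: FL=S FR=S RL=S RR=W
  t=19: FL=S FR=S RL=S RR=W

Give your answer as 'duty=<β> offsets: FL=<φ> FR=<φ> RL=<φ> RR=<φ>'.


duty β = stance ticks per leg = 11
FL: stance ticks = 11; W→S at t=15 → φ=5
FR: stance ticks = 11; W→S at t=10 → φ=10
RL: stance ticks = 11; W→S at t=13 → φ=7
RR: stance ticks = 11; W→S at t=7 → φ=13

duty=11 offsets: FL=5 FR=10 RL=7 RR=13


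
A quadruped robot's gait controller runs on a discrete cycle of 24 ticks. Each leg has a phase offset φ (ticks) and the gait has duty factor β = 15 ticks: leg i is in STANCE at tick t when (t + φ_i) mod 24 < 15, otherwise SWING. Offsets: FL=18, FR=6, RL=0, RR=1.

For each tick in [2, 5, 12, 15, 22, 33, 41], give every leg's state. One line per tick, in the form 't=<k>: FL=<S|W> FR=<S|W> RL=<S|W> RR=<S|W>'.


t=2: phase=(20,8,2,3) vs β=15 → FL=W FR=S RL=S RR=S
t=5: phase=(23,11,5,6) vs β=15 → FL=W FR=S RL=S RR=S
t=12: phase=(6,18,12,13) vs β=15 → FL=S FR=W RL=S RR=S
t=15: phase=(9,21,15,16) vs β=15 → FL=S FR=W RL=W RR=W
t=22: phase=(16,4,22,23) vs β=15 → FL=W FR=S RL=W RR=W
t=33: phase=(3,15,9,10) vs β=15 → FL=S FR=W RL=S RR=S
t=41: phase=(11,23,17,18) vs β=15 → FL=S FR=W RL=W RR=W

t=2: FL=W FR=S RL=S RR=S
t=5: FL=W FR=S RL=S RR=S
t=12: FL=S FR=W RL=S RR=S
t=15: FL=S FR=W RL=W RR=W
t=22: FL=W FR=S RL=W RR=W
t=33: FL=S FR=W RL=S RR=S
t=41: FL=S FR=W RL=W RR=W


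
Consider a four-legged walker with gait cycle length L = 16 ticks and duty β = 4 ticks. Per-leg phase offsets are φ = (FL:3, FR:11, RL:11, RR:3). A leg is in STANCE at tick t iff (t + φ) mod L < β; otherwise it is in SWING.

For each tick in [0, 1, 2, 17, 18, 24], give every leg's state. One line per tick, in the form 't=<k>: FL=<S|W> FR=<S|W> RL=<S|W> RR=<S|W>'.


t=0: phase=(3,11,11,3) vs β=4 → FL=S FR=W RL=W RR=S
t=1: phase=(4,12,12,4) vs β=4 → FL=W FR=W RL=W RR=W
t=2: phase=(5,13,13,5) vs β=4 → FL=W FR=W RL=W RR=W
t=17: phase=(4,12,12,4) vs β=4 → FL=W FR=W RL=W RR=W
t=18: phase=(5,13,13,5) vs β=4 → FL=W FR=W RL=W RR=W
t=24: phase=(11,3,3,11) vs β=4 → FL=W FR=S RL=S RR=W

t=0: FL=S FR=W RL=W RR=S
t=1: FL=W FR=W RL=W RR=W
t=2: FL=W FR=W RL=W RR=W
t=17: FL=W FR=W RL=W RR=W
t=18: FL=W FR=W RL=W RR=W
t=24: FL=W FR=S RL=S RR=W


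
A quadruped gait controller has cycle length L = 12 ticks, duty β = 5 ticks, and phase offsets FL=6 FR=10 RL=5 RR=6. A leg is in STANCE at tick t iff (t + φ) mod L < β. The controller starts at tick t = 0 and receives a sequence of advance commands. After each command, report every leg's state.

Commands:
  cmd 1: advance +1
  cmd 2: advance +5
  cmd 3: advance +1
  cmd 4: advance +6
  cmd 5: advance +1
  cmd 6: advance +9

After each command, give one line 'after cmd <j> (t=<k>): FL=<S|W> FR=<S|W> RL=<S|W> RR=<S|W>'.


after cmd 1 (t=1): FL=W FR=W RL=W RR=W
after cmd 2 (t=6): FL=S FR=S RL=W RR=S
after cmd 3 (t=7): FL=S FR=W RL=S RR=S
after cmd 4 (t=13): FL=W FR=W RL=W RR=W
after cmd 5 (t=14): FL=W FR=S RL=W RR=W
after cmd 6 (t=23): FL=W FR=W RL=S RR=W

start t=0: FL=W FR=W RL=W RR=W
cmd 1: advance +1 → t=1, phase=(7,11,6,7) → FL=W FR=W RL=W RR=W
cmd 2: advance +5 → t=6, phase=(0,4,11,0) → FL=S FR=S RL=W RR=S
cmd 3: advance +1 → t=7, phase=(1,5,0,1) → FL=S FR=W RL=S RR=S
cmd 4: advance +6 → t=13, phase=(7,11,6,7) → FL=W FR=W RL=W RR=W
cmd 5: advance +1 → t=14, phase=(8,0,7,8) → FL=W FR=S RL=W RR=W
cmd 6: advance +9 → t=23, phase=(5,9,4,5) → FL=W FR=W RL=S RR=W


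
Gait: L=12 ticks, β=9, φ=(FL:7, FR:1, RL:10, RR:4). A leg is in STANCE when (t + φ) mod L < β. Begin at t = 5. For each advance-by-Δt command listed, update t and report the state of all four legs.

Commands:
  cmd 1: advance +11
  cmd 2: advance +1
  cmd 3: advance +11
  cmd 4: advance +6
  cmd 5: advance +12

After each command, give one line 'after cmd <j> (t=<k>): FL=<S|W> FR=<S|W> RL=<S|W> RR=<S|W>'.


after cmd 1 (t=16): FL=W FR=S RL=S RR=S
after cmd 2 (t=17): FL=S FR=S RL=S RR=W
after cmd 3 (t=28): FL=W FR=S RL=S RR=S
after cmd 4 (t=34): FL=S FR=W RL=S RR=S
after cmd 5 (t=46): FL=S FR=W RL=S RR=S

start t=5: FL=S FR=S RL=S RR=W
cmd 1: advance +11 → t=16, phase=(11,5,2,8) → FL=W FR=S RL=S RR=S
cmd 2: advance +1 → t=17, phase=(0,6,3,9) → FL=S FR=S RL=S RR=W
cmd 3: advance +11 → t=28, phase=(11,5,2,8) → FL=W FR=S RL=S RR=S
cmd 4: advance +6 → t=34, phase=(5,11,8,2) → FL=S FR=W RL=S RR=S
cmd 5: advance +12 → t=46, phase=(5,11,8,2) → FL=S FR=W RL=S RR=S


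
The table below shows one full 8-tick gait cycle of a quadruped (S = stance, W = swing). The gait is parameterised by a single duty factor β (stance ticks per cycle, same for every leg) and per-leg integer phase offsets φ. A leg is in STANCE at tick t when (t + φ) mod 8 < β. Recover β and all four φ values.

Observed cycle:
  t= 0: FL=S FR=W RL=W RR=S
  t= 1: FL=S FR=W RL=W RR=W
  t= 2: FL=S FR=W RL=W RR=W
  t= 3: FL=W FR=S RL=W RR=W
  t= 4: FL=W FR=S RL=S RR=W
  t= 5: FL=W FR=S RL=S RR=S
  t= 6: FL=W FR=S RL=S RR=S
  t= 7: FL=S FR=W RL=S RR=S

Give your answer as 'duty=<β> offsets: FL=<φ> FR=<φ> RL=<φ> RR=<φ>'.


duty=4 offsets: FL=1 FR=5 RL=4 RR=3

duty β = stance ticks per leg = 4
FL: stance ticks = 4; W→S at t=7 → φ=1
FR: stance ticks = 4; W→S at t=3 → φ=5
RL: stance ticks = 4; W→S at t=4 → φ=4
RR: stance ticks = 4; W→S at t=5 → φ=3


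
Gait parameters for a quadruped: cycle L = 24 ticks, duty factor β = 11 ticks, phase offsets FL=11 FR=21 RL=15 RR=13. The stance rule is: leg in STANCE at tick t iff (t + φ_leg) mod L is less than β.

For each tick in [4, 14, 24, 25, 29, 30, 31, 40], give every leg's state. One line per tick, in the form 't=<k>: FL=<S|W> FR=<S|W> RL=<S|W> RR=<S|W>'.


t=4: phase=(15,1,19,17) vs β=11 → FL=W FR=S RL=W RR=W
t=14: phase=(1,11,5,3) vs β=11 → FL=S FR=W RL=S RR=S
t=24: phase=(11,21,15,13) vs β=11 → FL=W FR=W RL=W RR=W
t=25: phase=(12,22,16,14) vs β=11 → FL=W FR=W RL=W RR=W
t=29: phase=(16,2,20,18) vs β=11 → FL=W FR=S RL=W RR=W
t=30: phase=(17,3,21,19) vs β=11 → FL=W FR=S RL=W RR=W
t=31: phase=(18,4,22,20) vs β=11 → FL=W FR=S RL=W RR=W
t=40: phase=(3,13,7,5) vs β=11 → FL=S FR=W RL=S RR=S

t=4: FL=W FR=S RL=W RR=W
t=14: FL=S FR=W RL=S RR=S
t=24: FL=W FR=W RL=W RR=W
t=25: FL=W FR=W RL=W RR=W
t=29: FL=W FR=S RL=W RR=W
t=30: FL=W FR=S RL=W RR=W
t=31: FL=W FR=S RL=W RR=W
t=40: FL=S FR=W RL=S RR=S


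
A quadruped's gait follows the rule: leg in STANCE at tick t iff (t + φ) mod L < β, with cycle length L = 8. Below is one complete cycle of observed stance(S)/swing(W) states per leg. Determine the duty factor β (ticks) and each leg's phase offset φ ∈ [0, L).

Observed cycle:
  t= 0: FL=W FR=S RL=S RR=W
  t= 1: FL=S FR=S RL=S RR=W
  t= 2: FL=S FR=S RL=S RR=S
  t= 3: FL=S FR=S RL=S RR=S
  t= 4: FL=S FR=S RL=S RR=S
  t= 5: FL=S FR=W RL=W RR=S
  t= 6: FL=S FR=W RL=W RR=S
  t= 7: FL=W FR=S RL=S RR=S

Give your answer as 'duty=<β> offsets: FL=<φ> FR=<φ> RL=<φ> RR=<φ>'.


duty β = stance ticks per leg = 6
FL: stance ticks = 6; W→S at t=1 → φ=7
FR: stance ticks = 6; W→S at t=7 → φ=1
RL: stance ticks = 6; W→S at t=7 → φ=1
RR: stance ticks = 6; W→S at t=2 → φ=6

duty=6 offsets: FL=7 FR=1 RL=1 RR=6


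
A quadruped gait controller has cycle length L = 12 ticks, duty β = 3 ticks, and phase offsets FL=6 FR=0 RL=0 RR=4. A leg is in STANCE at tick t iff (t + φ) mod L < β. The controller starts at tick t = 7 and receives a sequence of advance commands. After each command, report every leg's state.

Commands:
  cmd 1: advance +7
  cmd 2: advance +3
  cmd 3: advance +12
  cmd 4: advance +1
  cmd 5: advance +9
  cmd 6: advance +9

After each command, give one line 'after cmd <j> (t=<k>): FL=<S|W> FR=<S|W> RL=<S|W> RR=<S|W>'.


start t=7: FL=S FR=W RL=W RR=W
cmd 1: advance +7 → t=14, phase=(8,2,2,6) → FL=W FR=S RL=S RR=W
cmd 2: advance +3 → t=17, phase=(11,5,5,9) → FL=W FR=W RL=W RR=W
cmd 3: advance +12 → t=29, phase=(11,5,5,9) → FL=W FR=W RL=W RR=W
cmd 4: advance +1 → t=30, phase=(0,6,6,10) → FL=S FR=W RL=W RR=W
cmd 5: advance +9 → t=39, phase=(9,3,3,7) → FL=W FR=W RL=W RR=W
cmd 6: advance +9 → t=48, phase=(6,0,0,4) → FL=W FR=S RL=S RR=W

after cmd 1 (t=14): FL=W FR=S RL=S RR=W
after cmd 2 (t=17): FL=W FR=W RL=W RR=W
after cmd 3 (t=29): FL=W FR=W RL=W RR=W
after cmd 4 (t=30): FL=S FR=W RL=W RR=W
after cmd 5 (t=39): FL=W FR=W RL=W RR=W
after cmd 6 (t=48): FL=W FR=S RL=S RR=W


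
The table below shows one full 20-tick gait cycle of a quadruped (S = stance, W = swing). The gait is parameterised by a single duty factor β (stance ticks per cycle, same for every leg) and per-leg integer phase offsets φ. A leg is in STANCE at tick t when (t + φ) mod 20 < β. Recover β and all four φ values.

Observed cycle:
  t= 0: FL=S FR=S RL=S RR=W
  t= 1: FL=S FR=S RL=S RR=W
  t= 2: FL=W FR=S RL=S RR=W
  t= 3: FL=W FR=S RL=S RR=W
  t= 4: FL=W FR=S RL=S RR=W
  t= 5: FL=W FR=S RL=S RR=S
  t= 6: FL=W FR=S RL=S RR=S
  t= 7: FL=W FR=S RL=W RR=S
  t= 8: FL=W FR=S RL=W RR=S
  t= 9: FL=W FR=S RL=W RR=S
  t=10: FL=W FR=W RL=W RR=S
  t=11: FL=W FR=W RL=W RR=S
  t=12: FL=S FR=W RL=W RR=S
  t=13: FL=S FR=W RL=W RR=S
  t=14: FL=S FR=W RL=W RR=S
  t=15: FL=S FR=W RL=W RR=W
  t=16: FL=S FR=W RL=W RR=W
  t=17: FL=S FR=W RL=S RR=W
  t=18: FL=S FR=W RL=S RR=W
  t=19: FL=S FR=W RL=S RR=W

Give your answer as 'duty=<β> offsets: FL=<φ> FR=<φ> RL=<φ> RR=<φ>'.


duty β = stance ticks per leg = 10
FL: stance ticks = 10; W→S at t=12 → φ=8
FR: stance ticks = 10; W→S at t=0 → φ=0
RL: stance ticks = 10; W→S at t=17 → φ=3
RR: stance ticks = 10; W→S at t=5 → φ=15

duty=10 offsets: FL=8 FR=0 RL=3 RR=15


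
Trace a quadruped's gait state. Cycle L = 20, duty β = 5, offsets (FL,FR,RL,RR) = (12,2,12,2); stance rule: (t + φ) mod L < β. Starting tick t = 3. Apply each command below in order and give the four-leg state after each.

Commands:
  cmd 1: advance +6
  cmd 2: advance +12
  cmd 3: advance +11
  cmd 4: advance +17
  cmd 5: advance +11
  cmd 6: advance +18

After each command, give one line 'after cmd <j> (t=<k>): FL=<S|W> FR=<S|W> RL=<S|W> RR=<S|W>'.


start t=3: FL=W FR=W RL=W RR=W
cmd 1: advance +6 → t=9, phase=(1,11,1,11) → FL=S FR=W RL=S RR=W
cmd 2: advance +12 → t=21, phase=(13,3,13,3) → FL=W FR=S RL=W RR=S
cmd 3: advance +11 → t=32, phase=(4,14,4,14) → FL=S FR=W RL=S RR=W
cmd 4: advance +17 → t=49, phase=(1,11,1,11) → FL=S FR=W RL=S RR=W
cmd 5: advance +11 → t=60, phase=(12,2,12,2) → FL=W FR=S RL=W RR=S
cmd 6: advance +18 → t=78, phase=(10,0,10,0) → FL=W FR=S RL=W RR=S

after cmd 1 (t=9): FL=S FR=W RL=S RR=W
after cmd 2 (t=21): FL=W FR=S RL=W RR=S
after cmd 3 (t=32): FL=S FR=W RL=S RR=W
after cmd 4 (t=49): FL=S FR=W RL=S RR=W
after cmd 5 (t=60): FL=W FR=S RL=W RR=S
after cmd 6 (t=78): FL=W FR=S RL=W RR=S


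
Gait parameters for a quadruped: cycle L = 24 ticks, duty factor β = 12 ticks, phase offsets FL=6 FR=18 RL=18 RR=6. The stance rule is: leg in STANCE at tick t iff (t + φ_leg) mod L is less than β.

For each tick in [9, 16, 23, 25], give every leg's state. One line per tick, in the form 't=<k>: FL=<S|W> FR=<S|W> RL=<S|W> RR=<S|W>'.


t=9: phase=(15,3,3,15) vs β=12 → FL=W FR=S RL=S RR=W
t=16: phase=(22,10,10,22) vs β=12 → FL=W FR=S RL=S RR=W
t=23: phase=(5,17,17,5) vs β=12 → FL=S FR=W RL=W RR=S
t=25: phase=(7,19,19,7) vs β=12 → FL=S FR=W RL=W RR=S

t=9: FL=W FR=S RL=S RR=W
t=16: FL=W FR=S RL=S RR=W
t=23: FL=S FR=W RL=W RR=S
t=25: FL=S FR=W RL=W RR=S


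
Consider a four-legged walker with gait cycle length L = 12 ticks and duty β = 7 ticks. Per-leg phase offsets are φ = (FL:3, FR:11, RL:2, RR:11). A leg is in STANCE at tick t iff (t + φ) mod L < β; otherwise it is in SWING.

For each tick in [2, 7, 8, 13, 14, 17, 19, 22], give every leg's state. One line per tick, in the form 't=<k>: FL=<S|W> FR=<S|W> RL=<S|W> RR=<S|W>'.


t=2: FL=S FR=S RL=S RR=S
t=7: FL=W FR=S RL=W RR=S
t=8: FL=W FR=W RL=W RR=W
t=13: FL=S FR=S RL=S RR=S
t=14: FL=S FR=S RL=S RR=S
t=17: FL=W FR=S RL=W RR=S
t=19: FL=W FR=S RL=W RR=S
t=22: FL=S FR=W RL=S RR=W

t=2: phase=(5,1,4,1) vs β=7 → FL=S FR=S RL=S RR=S
t=7: phase=(10,6,9,6) vs β=7 → FL=W FR=S RL=W RR=S
t=8: phase=(11,7,10,7) vs β=7 → FL=W FR=W RL=W RR=W
t=13: phase=(4,0,3,0) vs β=7 → FL=S FR=S RL=S RR=S
t=14: phase=(5,1,4,1) vs β=7 → FL=S FR=S RL=S RR=S
t=17: phase=(8,4,7,4) vs β=7 → FL=W FR=S RL=W RR=S
t=19: phase=(10,6,9,6) vs β=7 → FL=W FR=S RL=W RR=S
t=22: phase=(1,9,0,9) vs β=7 → FL=S FR=W RL=S RR=W


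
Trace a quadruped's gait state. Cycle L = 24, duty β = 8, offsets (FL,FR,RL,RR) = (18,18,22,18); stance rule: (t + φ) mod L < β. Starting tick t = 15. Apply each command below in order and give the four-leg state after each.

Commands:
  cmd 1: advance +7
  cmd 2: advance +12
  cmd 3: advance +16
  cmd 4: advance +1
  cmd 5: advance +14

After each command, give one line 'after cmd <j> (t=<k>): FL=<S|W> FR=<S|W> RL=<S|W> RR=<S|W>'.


after cmd 1 (t=22): FL=W FR=W RL=W RR=W
after cmd 2 (t=34): FL=S FR=S RL=W RR=S
after cmd 3 (t=50): FL=W FR=W RL=S RR=W
after cmd 4 (t=51): FL=W FR=W RL=S RR=W
after cmd 5 (t=65): FL=W FR=W RL=W RR=W

start t=15: FL=W FR=W RL=W RR=W
cmd 1: advance +7 → t=22, phase=(16,16,20,16) → FL=W FR=W RL=W RR=W
cmd 2: advance +12 → t=34, phase=(4,4,8,4) → FL=S FR=S RL=W RR=S
cmd 3: advance +16 → t=50, phase=(20,20,0,20) → FL=W FR=W RL=S RR=W
cmd 4: advance +1 → t=51, phase=(21,21,1,21) → FL=W FR=W RL=S RR=W
cmd 5: advance +14 → t=65, phase=(11,11,15,11) → FL=W FR=W RL=W RR=W


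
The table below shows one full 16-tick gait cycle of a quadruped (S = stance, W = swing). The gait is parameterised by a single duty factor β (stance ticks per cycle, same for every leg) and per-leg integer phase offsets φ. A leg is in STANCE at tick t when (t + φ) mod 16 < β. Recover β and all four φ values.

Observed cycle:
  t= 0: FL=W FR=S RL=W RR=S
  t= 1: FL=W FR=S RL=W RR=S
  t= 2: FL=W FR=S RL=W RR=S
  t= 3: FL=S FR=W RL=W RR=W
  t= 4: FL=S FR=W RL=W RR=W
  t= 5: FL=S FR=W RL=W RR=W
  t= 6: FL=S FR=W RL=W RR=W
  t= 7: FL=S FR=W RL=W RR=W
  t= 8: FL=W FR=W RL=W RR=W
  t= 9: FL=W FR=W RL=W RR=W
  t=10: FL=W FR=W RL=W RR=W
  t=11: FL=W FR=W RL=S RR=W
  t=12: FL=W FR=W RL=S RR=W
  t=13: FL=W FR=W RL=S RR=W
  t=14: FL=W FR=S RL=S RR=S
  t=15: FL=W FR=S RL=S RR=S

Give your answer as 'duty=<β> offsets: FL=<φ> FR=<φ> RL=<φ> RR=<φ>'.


duty=5 offsets: FL=13 FR=2 RL=5 RR=2

duty β = stance ticks per leg = 5
FL: stance ticks = 5; W→S at t=3 → φ=13
FR: stance ticks = 5; W→S at t=14 → φ=2
RL: stance ticks = 5; W→S at t=11 → φ=5
RR: stance ticks = 5; W→S at t=14 → φ=2


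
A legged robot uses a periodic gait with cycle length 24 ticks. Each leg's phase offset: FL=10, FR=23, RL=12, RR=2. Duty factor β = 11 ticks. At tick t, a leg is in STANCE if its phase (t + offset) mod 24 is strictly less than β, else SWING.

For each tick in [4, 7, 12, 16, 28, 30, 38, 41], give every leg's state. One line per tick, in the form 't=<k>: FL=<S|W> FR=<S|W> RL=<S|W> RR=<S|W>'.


t=4: phase=(14,3,16,6) vs β=11 → FL=W FR=S RL=W RR=S
t=7: phase=(17,6,19,9) vs β=11 → FL=W FR=S RL=W RR=S
t=12: phase=(22,11,0,14) vs β=11 → FL=W FR=W RL=S RR=W
t=16: phase=(2,15,4,18) vs β=11 → FL=S FR=W RL=S RR=W
t=28: phase=(14,3,16,6) vs β=11 → FL=W FR=S RL=W RR=S
t=30: phase=(16,5,18,8) vs β=11 → FL=W FR=S RL=W RR=S
t=38: phase=(0,13,2,16) vs β=11 → FL=S FR=W RL=S RR=W
t=41: phase=(3,16,5,19) vs β=11 → FL=S FR=W RL=S RR=W

t=4: FL=W FR=S RL=W RR=S
t=7: FL=W FR=S RL=W RR=S
t=12: FL=W FR=W RL=S RR=W
t=16: FL=S FR=W RL=S RR=W
t=28: FL=W FR=S RL=W RR=S
t=30: FL=W FR=S RL=W RR=S
t=38: FL=S FR=W RL=S RR=W
t=41: FL=S FR=W RL=S RR=W


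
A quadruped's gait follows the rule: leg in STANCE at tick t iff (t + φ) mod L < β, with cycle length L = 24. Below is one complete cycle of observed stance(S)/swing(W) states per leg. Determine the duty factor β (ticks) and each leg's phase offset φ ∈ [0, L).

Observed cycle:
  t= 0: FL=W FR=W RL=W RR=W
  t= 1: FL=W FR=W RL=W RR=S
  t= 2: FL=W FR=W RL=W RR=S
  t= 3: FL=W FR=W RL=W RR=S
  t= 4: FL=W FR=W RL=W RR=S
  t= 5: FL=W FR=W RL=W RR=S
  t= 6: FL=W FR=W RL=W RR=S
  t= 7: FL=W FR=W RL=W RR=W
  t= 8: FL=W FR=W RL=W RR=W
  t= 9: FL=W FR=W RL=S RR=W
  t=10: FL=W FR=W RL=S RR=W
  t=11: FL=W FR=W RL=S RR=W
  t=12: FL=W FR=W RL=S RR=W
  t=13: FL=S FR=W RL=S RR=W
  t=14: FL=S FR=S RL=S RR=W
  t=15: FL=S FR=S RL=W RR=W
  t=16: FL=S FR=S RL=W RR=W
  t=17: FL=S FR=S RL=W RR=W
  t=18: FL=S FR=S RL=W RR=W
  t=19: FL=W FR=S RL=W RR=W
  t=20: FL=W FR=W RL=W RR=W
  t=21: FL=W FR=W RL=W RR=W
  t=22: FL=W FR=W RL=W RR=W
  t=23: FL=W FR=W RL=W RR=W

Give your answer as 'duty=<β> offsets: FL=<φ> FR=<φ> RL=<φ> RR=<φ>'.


duty β = stance ticks per leg = 6
FL: stance ticks = 6; W→S at t=13 → φ=11
FR: stance ticks = 6; W→S at t=14 → φ=10
RL: stance ticks = 6; W→S at t=9 → φ=15
RR: stance ticks = 6; W→S at t=1 → φ=23

duty=6 offsets: FL=11 FR=10 RL=15 RR=23


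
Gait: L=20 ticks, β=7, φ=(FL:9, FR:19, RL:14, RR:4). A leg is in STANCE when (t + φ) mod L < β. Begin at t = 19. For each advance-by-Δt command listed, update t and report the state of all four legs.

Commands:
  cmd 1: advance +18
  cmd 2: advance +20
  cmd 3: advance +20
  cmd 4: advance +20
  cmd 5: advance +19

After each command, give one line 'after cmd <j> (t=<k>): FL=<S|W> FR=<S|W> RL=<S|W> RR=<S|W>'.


after cmd 1 (t=37): FL=S FR=W RL=W RR=S
after cmd 2 (t=57): FL=S FR=W RL=W RR=S
after cmd 3 (t=77): FL=S FR=W RL=W RR=S
after cmd 4 (t=97): FL=S FR=W RL=W RR=S
after cmd 5 (t=116): FL=S FR=W RL=W RR=S

start t=19: FL=W FR=W RL=W RR=S
cmd 1: advance +18 → t=37, phase=(6,16,11,1) → FL=S FR=W RL=W RR=S
cmd 2: advance +20 → t=57, phase=(6,16,11,1) → FL=S FR=W RL=W RR=S
cmd 3: advance +20 → t=77, phase=(6,16,11,1) → FL=S FR=W RL=W RR=S
cmd 4: advance +20 → t=97, phase=(6,16,11,1) → FL=S FR=W RL=W RR=S
cmd 5: advance +19 → t=116, phase=(5,15,10,0) → FL=S FR=W RL=W RR=S


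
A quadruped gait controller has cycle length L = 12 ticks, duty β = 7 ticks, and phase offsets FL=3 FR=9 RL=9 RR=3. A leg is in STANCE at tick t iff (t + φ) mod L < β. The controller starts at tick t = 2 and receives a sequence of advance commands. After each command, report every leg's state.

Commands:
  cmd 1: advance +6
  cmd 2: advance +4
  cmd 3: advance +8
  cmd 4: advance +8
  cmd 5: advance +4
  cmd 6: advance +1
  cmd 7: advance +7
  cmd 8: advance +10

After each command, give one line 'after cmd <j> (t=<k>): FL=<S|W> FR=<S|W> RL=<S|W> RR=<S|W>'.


after cmd 1 (t=8): FL=W FR=S RL=S RR=W
after cmd 2 (t=12): FL=S FR=W RL=W RR=S
after cmd 3 (t=20): FL=W FR=S RL=S RR=W
after cmd 4 (t=28): FL=W FR=S RL=S RR=W
after cmd 5 (t=32): FL=W FR=S RL=S RR=W
after cmd 6 (t=33): FL=S FR=S RL=S RR=S
after cmd 7 (t=40): FL=W FR=S RL=S RR=W
after cmd 8 (t=50): FL=S FR=W RL=W RR=S

start t=2: FL=S FR=W RL=W RR=S
cmd 1: advance +6 → t=8, phase=(11,5,5,11) → FL=W FR=S RL=S RR=W
cmd 2: advance +4 → t=12, phase=(3,9,9,3) → FL=S FR=W RL=W RR=S
cmd 3: advance +8 → t=20, phase=(11,5,5,11) → FL=W FR=S RL=S RR=W
cmd 4: advance +8 → t=28, phase=(7,1,1,7) → FL=W FR=S RL=S RR=W
cmd 5: advance +4 → t=32, phase=(11,5,5,11) → FL=W FR=S RL=S RR=W
cmd 6: advance +1 → t=33, phase=(0,6,6,0) → FL=S FR=S RL=S RR=S
cmd 7: advance +7 → t=40, phase=(7,1,1,7) → FL=W FR=S RL=S RR=W
cmd 8: advance +10 → t=50, phase=(5,11,11,5) → FL=S FR=W RL=W RR=S


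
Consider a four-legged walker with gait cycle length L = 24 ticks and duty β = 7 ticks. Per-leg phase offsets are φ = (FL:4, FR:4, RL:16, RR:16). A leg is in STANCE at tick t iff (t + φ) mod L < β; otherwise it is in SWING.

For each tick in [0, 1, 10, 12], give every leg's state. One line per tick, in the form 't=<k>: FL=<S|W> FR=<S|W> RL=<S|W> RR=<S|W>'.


t=0: FL=S FR=S RL=W RR=W
t=1: FL=S FR=S RL=W RR=W
t=10: FL=W FR=W RL=S RR=S
t=12: FL=W FR=W RL=S RR=S

t=0: phase=(4,4,16,16) vs β=7 → FL=S FR=S RL=W RR=W
t=1: phase=(5,5,17,17) vs β=7 → FL=S FR=S RL=W RR=W
t=10: phase=(14,14,2,2) vs β=7 → FL=W FR=W RL=S RR=S
t=12: phase=(16,16,4,4) vs β=7 → FL=W FR=W RL=S RR=S


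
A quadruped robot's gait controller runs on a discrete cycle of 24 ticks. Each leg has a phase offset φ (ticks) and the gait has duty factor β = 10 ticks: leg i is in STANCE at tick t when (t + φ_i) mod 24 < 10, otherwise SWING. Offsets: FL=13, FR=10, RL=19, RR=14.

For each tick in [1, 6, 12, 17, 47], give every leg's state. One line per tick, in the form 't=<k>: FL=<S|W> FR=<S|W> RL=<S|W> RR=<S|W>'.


t=1: FL=W FR=W RL=W RR=W
t=6: FL=W FR=W RL=S RR=W
t=12: FL=S FR=W RL=S RR=S
t=17: FL=S FR=S RL=W RR=S
t=47: FL=W FR=S RL=W RR=W

t=1: phase=(14,11,20,15) vs β=10 → FL=W FR=W RL=W RR=W
t=6: phase=(19,16,1,20) vs β=10 → FL=W FR=W RL=S RR=W
t=12: phase=(1,22,7,2) vs β=10 → FL=S FR=W RL=S RR=S
t=17: phase=(6,3,12,7) vs β=10 → FL=S FR=S RL=W RR=S
t=47: phase=(12,9,18,13) vs β=10 → FL=W FR=S RL=W RR=W
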